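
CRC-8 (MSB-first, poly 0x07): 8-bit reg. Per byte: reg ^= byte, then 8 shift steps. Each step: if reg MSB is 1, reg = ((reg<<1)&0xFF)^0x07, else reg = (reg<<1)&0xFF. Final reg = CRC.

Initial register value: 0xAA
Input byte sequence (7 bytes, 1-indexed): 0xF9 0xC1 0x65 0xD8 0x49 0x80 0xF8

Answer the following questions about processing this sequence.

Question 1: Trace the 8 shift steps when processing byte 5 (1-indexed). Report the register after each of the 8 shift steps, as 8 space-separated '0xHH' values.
Answer: 0xB1 0x65 0xCA 0x93 0x21 0x42 0x84 0x0F

Derivation:
After byte 1 (0xF9): reg=0xBE
After byte 2 (0xC1): reg=0x7A
After byte 3 (0x65): reg=0x5D
After byte 4 (0xD8): reg=0x92
Register before byte 5: 0x92
After XOR with byte 0x49: 0xDB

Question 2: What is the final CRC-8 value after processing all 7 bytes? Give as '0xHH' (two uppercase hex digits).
Answer: 0x93

Derivation:
After byte 1 (0xF9): reg=0xBE
After byte 2 (0xC1): reg=0x7A
After byte 3 (0x65): reg=0x5D
After byte 4 (0xD8): reg=0x92
After byte 5 (0x49): reg=0x0F
After byte 6 (0x80): reg=0xA4
After byte 7 (0xF8): reg=0x93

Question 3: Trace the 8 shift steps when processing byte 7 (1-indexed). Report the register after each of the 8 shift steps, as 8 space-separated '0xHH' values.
After byte 1 (0xF9): reg=0xBE
After byte 2 (0xC1): reg=0x7A
After byte 3 (0x65): reg=0x5D
After byte 4 (0xD8): reg=0x92
After byte 5 (0x49): reg=0x0F
After byte 6 (0x80): reg=0xA4
Register before byte 7: 0xA4
After XOR with byte 0xF8: 0x5C

Answer: 0xB8 0x77 0xEE 0xDB 0xB1 0x65 0xCA 0x93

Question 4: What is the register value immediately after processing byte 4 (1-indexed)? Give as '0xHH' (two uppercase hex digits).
Answer: 0x92

Derivation:
After byte 1 (0xF9): reg=0xBE
After byte 2 (0xC1): reg=0x7A
After byte 3 (0x65): reg=0x5D
After byte 4 (0xD8): reg=0x92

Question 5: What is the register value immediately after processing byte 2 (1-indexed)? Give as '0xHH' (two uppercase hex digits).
Answer: 0x7A

Derivation:
After byte 1 (0xF9): reg=0xBE
After byte 2 (0xC1): reg=0x7A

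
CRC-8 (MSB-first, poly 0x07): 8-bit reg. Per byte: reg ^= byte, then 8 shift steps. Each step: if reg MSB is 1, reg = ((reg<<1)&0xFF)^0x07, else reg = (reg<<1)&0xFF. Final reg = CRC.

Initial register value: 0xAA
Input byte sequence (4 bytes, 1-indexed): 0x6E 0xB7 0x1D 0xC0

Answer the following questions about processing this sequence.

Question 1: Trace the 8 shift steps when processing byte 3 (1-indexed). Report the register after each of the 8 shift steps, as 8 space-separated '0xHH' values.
Answer: 0x57 0xAE 0x5B 0xB6 0x6B 0xD6 0xAB 0x51

Derivation:
After byte 1 (0x6E): reg=0x52
After byte 2 (0xB7): reg=0xB5
Register before byte 3: 0xB5
After XOR with byte 0x1D: 0xA8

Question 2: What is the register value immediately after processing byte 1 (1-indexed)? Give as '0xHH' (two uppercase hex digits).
Answer: 0x52

Derivation:
After byte 1 (0x6E): reg=0x52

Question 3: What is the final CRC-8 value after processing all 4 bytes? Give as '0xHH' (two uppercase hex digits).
After byte 1 (0x6E): reg=0x52
After byte 2 (0xB7): reg=0xB5
After byte 3 (0x1D): reg=0x51
After byte 4 (0xC0): reg=0xFE

Answer: 0xFE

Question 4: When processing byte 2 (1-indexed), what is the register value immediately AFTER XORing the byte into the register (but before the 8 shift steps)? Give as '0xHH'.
Register before byte 2: 0x52
Byte 2: 0xB7
0x52 XOR 0xB7 = 0xE5

Answer: 0xE5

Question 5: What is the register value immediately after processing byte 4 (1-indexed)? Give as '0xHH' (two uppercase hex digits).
Answer: 0xFE

Derivation:
After byte 1 (0x6E): reg=0x52
After byte 2 (0xB7): reg=0xB5
After byte 3 (0x1D): reg=0x51
After byte 4 (0xC0): reg=0xFE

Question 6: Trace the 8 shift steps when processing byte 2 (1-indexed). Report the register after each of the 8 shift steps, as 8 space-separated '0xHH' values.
Answer: 0xCD 0x9D 0x3D 0x7A 0xF4 0xEF 0xD9 0xB5

Derivation:
After byte 1 (0x6E): reg=0x52
Register before byte 2: 0x52
After XOR with byte 0xB7: 0xE5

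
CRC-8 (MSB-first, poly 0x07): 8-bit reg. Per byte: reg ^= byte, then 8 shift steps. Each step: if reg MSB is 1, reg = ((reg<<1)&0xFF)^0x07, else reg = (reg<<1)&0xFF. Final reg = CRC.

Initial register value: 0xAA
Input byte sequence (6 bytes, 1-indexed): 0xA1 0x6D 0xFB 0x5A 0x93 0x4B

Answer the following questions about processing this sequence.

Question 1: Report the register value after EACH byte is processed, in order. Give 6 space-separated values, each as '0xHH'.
0x31 0x93 0x1F 0xDC 0xEA 0x6E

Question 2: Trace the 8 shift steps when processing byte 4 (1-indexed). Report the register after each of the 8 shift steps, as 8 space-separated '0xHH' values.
After byte 1 (0xA1): reg=0x31
After byte 2 (0x6D): reg=0x93
After byte 3 (0xFB): reg=0x1F
Register before byte 4: 0x1F
After XOR with byte 0x5A: 0x45

Answer: 0x8A 0x13 0x26 0x4C 0x98 0x37 0x6E 0xDC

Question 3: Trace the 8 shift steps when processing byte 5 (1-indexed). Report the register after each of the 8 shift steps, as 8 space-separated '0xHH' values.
Answer: 0x9E 0x3B 0x76 0xEC 0xDF 0xB9 0x75 0xEA

Derivation:
After byte 1 (0xA1): reg=0x31
After byte 2 (0x6D): reg=0x93
After byte 3 (0xFB): reg=0x1F
After byte 4 (0x5A): reg=0xDC
Register before byte 5: 0xDC
After XOR with byte 0x93: 0x4F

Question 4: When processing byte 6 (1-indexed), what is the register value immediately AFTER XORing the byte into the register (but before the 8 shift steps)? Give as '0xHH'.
Answer: 0xA1

Derivation:
Register before byte 6: 0xEA
Byte 6: 0x4B
0xEA XOR 0x4B = 0xA1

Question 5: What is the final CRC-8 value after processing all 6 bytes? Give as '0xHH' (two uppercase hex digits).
Answer: 0x6E

Derivation:
After byte 1 (0xA1): reg=0x31
After byte 2 (0x6D): reg=0x93
After byte 3 (0xFB): reg=0x1F
After byte 4 (0x5A): reg=0xDC
After byte 5 (0x93): reg=0xEA
After byte 6 (0x4B): reg=0x6E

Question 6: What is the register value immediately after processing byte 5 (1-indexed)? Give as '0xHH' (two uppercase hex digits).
Answer: 0xEA

Derivation:
After byte 1 (0xA1): reg=0x31
After byte 2 (0x6D): reg=0x93
After byte 3 (0xFB): reg=0x1F
After byte 4 (0x5A): reg=0xDC
After byte 5 (0x93): reg=0xEA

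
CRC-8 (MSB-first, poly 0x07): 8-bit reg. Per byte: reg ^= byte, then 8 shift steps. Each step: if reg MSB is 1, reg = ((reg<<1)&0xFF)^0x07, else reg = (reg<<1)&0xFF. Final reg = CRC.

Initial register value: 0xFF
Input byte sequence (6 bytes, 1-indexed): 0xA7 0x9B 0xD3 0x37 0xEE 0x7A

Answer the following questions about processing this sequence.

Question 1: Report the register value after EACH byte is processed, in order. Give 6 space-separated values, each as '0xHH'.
0x8F 0x6C 0x34 0x09 0xBB 0x49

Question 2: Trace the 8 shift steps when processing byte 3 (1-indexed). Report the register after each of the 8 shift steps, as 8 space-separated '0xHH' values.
Answer: 0x79 0xF2 0xE3 0xC1 0x85 0x0D 0x1A 0x34

Derivation:
After byte 1 (0xA7): reg=0x8F
After byte 2 (0x9B): reg=0x6C
Register before byte 3: 0x6C
After XOR with byte 0xD3: 0xBF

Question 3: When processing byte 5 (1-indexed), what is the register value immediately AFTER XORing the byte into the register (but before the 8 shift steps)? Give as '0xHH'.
Register before byte 5: 0x09
Byte 5: 0xEE
0x09 XOR 0xEE = 0xE7

Answer: 0xE7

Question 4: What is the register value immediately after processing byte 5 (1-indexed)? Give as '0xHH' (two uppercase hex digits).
Answer: 0xBB

Derivation:
After byte 1 (0xA7): reg=0x8F
After byte 2 (0x9B): reg=0x6C
After byte 3 (0xD3): reg=0x34
After byte 4 (0x37): reg=0x09
After byte 5 (0xEE): reg=0xBB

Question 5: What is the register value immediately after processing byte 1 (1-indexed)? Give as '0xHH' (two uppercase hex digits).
After byte 1 (0xA7): reg=0x8F

Answer: 0x8F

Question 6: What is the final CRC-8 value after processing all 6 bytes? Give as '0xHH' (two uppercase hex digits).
Answer: 0x49

Derivation:
After byte 1 (0xA7): reg=0x8F
After byte 2 (0x9B): reg=0x6C
After byte 3 (0xD3): reg=0x34
After byte 4 (0x37): reg=0x09
After byte 5 (0xEE): reg=0xBB
After byte 6 (0x7A): reg=0x49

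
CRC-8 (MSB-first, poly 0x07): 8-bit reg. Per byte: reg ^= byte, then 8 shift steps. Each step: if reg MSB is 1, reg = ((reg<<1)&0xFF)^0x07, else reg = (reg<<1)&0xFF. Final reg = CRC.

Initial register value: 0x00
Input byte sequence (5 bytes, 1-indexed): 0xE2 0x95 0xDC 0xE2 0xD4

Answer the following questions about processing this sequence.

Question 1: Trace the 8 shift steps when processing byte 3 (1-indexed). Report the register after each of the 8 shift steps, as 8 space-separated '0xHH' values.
After byte 1 (0xE2): reg=0xA0
After byte 2 (0x95): reg=0x8B
Register before byte 3: 0x8B
After XOR with byte 0xDC: 0x57

Answer: 0xAE 0x5B 0xB6 0x6B 0xD6 0xAB 0x51 0xA2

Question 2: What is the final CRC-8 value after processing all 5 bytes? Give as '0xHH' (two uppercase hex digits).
Answer: 0x79

Derivation:
After byte 1 (0xE2): reg=0xA0
After byte 2 (0x95): reg=0x8B
After byte 3 (0xDC): reg=0xA2
After byte 4 (0xE2): reg=0xC7
After byte 5 (0xD4): reg=0x79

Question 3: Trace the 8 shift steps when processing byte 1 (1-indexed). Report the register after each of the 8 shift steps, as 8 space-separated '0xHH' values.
Register before byte 1: 0x00
After XOR with byte 0xE2: 0xE2

Answer: 0xC3 0x81 0x05 0x0A 0x14 0x28 0x50 0xA0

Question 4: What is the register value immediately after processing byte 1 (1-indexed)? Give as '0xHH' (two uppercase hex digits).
After byte 1 (0xE2): reg=0xA0

Answer: 0xA0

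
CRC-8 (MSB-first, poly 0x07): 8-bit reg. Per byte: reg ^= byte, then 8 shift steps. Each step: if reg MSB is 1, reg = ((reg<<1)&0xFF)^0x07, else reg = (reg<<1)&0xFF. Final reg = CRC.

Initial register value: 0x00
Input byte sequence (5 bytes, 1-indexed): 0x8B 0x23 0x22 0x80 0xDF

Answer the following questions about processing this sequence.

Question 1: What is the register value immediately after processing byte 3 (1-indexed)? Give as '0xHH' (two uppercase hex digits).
Answer: 0x98

Derivation:
After byte 1 (0x8B): reg=0xB8
After byte 2 (0x23): reg=0xC8
After byte 3 (0x22): reg=0x98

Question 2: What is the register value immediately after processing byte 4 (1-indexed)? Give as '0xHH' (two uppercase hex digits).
Answer: 0x48

Derivation:
After byte 1 (0x8B): reg=0xB8
After byte 2 (0x23): reg=0xC8
After byte 3 (0x22): reg=0x98
After byte 4 (0x80): reg=0x48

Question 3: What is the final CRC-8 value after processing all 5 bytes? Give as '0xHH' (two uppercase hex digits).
Answer: 0xEC

Derivation:
After byte 1 (0x8B): reg=0xB8
After byte 2 (0x23): reg=0xC8
After byte 3 (0x22): reg=0x98
After byte 4 (0x80): reg=0x48
After byte 5 (0xDF): reg=0xEC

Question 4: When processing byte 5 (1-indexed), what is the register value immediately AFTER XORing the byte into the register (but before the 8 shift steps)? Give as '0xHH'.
Register before byte 5: 0x48
Byte 5: 0xDF
0x48 XOR 0xDF = 0x97

Answer: 0x97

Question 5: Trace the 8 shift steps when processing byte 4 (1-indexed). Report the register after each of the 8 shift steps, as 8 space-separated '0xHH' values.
After byte 1 (0x8B): reg=0xB8
After byte 2 (0x23): reg=0xC8
After byte 3 (0x22): reg=0x98
Register before byte 4: 0x98
After XOR with byte 0x80: 0x18

Answer: 0x30 0x60 0xC0 0x87 0x09 0x12 0x24 0x48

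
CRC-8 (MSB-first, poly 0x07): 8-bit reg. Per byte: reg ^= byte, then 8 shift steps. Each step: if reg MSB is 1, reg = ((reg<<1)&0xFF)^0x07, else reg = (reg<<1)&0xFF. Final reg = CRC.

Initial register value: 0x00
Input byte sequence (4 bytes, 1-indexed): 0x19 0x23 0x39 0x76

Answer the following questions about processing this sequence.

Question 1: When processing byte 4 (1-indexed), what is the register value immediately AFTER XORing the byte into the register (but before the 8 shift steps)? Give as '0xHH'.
Register before byte 4: 0xA6
Byte 4: 0x76
0xA6 XOR 0x76 = 0xD0

Answer: 0xD0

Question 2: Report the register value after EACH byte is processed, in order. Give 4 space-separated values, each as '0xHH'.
0x4F 0x03 0xA6 0x3E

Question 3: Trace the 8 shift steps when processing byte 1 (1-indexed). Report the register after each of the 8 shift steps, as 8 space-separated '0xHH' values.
Answer: 0x32 0x64 0xC8 0x97 0x29 0x52 0xA4 0x4F

Derivation:
Register before byte 1: 0x00
After XOR with byte 0x19: 0x19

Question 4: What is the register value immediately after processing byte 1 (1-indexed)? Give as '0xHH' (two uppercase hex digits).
Answer: 0x4F

Derivation:
After byte 1 (0x19): reg=0x4F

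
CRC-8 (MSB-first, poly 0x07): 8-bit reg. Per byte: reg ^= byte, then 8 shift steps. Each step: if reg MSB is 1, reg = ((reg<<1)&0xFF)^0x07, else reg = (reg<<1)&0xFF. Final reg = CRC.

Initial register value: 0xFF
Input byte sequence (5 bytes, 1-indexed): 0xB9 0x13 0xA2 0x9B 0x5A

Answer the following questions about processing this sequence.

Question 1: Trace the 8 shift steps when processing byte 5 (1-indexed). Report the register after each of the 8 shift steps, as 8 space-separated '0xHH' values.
Answer: 0xA0 0x47 0x8E 0x1B 0x36 0x6C 0xD8 0xB7

Derivation:
After byte 1 (0xB9): reg=0xD5
After byte 2 (0x13): reg=0x5C
After byte 3 (0xA2): reg=0xF4
After byte 4 (0x9B): reg=0x0A
Register before byte 5: 0x0A
After XOR with byte 0x5A: 0x50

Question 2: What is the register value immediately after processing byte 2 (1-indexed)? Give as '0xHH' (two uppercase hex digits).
Answer: 0x5C

Derivation:
After byte 1 (0xB9): reg=0xD5
After byte 2 (0x13): reg=0x5C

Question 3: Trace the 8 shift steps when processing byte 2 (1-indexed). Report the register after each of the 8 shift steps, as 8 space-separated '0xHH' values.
After byte 1 (0xB9): reg=0xD5
Register before byte 2: 0xD5
After XOR with byte 0x13: 0xC6

Answer: 0x8B 0x11 0x22 0x44 0x88 0x17 0x2E 0x5C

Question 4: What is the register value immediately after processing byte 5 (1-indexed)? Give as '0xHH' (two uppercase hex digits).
After byte 1 (0xB9): reg=0xD5
After byte 2 (0x13): reg=0x5C
After byte 3 (0xA2): reg=0xF4
After byte 4 (0x9B): reg=0x0A
After byte 5 (0x5A): reg=0xB7

Answer: 0xB7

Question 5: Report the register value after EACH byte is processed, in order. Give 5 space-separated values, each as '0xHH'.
0xD5 0x5C 0xF4 0x0A 0xB7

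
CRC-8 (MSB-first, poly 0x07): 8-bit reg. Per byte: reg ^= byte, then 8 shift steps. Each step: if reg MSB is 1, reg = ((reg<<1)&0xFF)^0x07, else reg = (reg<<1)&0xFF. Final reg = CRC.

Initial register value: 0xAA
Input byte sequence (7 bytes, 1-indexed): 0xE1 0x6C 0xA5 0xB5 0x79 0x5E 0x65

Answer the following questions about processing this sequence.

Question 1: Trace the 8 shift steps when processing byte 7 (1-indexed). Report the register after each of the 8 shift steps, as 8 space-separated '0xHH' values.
Answer: 0x08 0x10 0x20 0x40 0x80 0x07 0x0E 0x1C

Derivation:
After byte 1 (0xE1): reg=0xF6
After byte 2 (0x6C): reg=0xCF
After byte 3 (0xA5): reg=0x11
After byte 4 (0xB5): reg=0x75
After byte 5 (0x79): reg=0x24
After byte 6 (0x5E): reg=0x61
Register before byte 7: 0x61
After XOR with byte 0x65: 0x04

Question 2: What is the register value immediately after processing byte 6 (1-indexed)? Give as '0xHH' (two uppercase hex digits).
Answer: 0x61

Derivation:
After byte 1 (0xE1): reg=0xF6
After byte 2 (0x6C): reg=0xCF
After byte 3 (0xA5): reg=0x11
After byte 4 (0xB5): reg=0x75
After byte 5 (0x79): reg=0x24
After byte 6 (0x5E): reg=0x61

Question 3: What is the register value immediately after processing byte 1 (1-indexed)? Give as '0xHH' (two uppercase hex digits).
After byte 1 (0xE1): reg=0xF6

Answer: 0xF6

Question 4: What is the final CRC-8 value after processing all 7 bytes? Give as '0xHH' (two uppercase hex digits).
Answer: 0x1C

Derivation:
After byte 1 (0xE1): reg=0xF6
After byte 2 (0x6C): reg=0xCF
After byte 3 (0xA5): reg=0x11
After byte 4 (0xB5): reg=0x75
After byte 5 (0x79): reg=0x24
After byte 6 (0x5E): reg=0x61
After byte 7 (0x65): reg=0x1C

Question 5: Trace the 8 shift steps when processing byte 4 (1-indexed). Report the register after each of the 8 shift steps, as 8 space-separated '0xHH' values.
After byte 1 (0xE1): reg=0xF6
After byte 2 (0x6C): reg=0xCF
After byte 3 (0xA5): reg=0x11
Register before byte 4: 0x11
After XOR with byte 0xB5: 0xA4

Answer: 0x4F 0x9E 0x3B 0x76 0xEC 0xDF 0xB9 0x75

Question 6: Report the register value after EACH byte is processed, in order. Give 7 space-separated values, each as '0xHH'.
0xF6 0xCF 0x11 0x75 0x24 0x61 0x1C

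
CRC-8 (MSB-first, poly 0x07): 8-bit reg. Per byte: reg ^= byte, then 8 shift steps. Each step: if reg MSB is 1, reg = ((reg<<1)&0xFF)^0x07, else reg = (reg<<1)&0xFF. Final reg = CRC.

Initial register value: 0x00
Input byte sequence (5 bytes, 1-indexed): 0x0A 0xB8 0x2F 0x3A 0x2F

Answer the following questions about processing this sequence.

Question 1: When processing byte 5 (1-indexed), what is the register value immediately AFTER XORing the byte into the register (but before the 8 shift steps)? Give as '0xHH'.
Answer: 0xC3

Derivation:
Register before byte 5: 0xEC
Byte 5: 0x2F
0xEC XOR 0x2F = 0xC3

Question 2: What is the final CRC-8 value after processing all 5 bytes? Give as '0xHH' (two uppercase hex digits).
After byte 1 (0x0A): reg=0x36
After byte 2 (0xB8): reg=0xA3
After byte 3 (0x2F): reg=0xAD
After byte 4 (0x3A): reg=0xEC
After byte 5 (0x2F): reg=0x47

Answer: 0x47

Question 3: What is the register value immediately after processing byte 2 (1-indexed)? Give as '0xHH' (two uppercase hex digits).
After byte 1 (0x0A): reg=0x36
After byte 2 (0xB8): reg=0xA3

Answer: 0xA3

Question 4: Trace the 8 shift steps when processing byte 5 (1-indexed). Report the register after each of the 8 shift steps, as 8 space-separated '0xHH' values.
Answer: 0x81 0x05 0x0A 0x14 0x28 0x50 0xA0 0x47

Derivation:
After byte 1 (0x0A): reg=0x36
After byte 2 (0xB8): reg=0xA3
After byte 3 (0x2F): reg=0xAD
After byte 4 (0x3A): reg=0xEC
Register before byte 5: 0xEC
After XOR with byte 0x2F: 0xC3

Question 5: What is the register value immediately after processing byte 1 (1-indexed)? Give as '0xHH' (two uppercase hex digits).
Answer: 0x36

Derivation:
After byte 1 (0x0A): reg=0x36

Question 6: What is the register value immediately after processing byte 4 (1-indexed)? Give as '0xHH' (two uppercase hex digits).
Answer: 0xEC

Derivation:
After byte 1 (0x0A): reg=0x36
After byte 2 (0xB8): reg=0xA3
After byte 3 (0x2F): reg=0xAD
After byte 4 (0x3A): reg=0xEC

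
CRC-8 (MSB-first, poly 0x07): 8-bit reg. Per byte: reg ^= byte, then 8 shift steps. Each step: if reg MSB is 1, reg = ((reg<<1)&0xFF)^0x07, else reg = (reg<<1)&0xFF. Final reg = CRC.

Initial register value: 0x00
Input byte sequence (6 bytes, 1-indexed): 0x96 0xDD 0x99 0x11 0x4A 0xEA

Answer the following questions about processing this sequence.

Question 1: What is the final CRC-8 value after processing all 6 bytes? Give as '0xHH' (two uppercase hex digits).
Answer: 0x65

Derivation:
After byte 1 (0x96): reg=0xEB
After byte 2 (0xDD): reg=0x82
After byte 3 (0x99): reg=0x41
After byte 4 (0x11): reg=0xB7
After byte 5 (0x4A): reg=0xFD
After byte 6 (0xEA): reg=0x65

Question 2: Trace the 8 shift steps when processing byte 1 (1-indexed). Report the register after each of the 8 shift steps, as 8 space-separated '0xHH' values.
Register before byte 1: 0x00
After XOR with byte 0x96: 0x96

Answer: 0x2B 0x56 0xAC 0x5F 0xBE 0x7B 0xF6 0xEB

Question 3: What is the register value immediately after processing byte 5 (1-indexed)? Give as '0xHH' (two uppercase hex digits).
After byte 1 (0x96): reg=0xEB
After byte 2 (0xDD): reg=0x82
After byte 3 (0x99): reg=0x41
After byte 4 (0x11): reg=0xB7
After byte 5 (0x4A): reg=0xFD

Answer: 0xFD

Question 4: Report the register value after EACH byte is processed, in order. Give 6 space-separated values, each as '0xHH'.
0xEB 0x82 0x41 0xB7 0xFD 0x65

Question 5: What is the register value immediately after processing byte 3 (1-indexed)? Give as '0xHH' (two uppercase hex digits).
Answer: 0x41

Derivation:
After byte 1 (0x96): reg=0xEB
After byte 2 (0xDD): reg=0x82
After byte 3 (0x99): reg=0x41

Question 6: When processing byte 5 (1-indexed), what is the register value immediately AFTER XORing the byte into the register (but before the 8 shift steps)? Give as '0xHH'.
Register before byte 5: 0xB7
Byte 5: 0x4A
0xB7 XOR 0x4A = 0xFD

Answer: 0xFD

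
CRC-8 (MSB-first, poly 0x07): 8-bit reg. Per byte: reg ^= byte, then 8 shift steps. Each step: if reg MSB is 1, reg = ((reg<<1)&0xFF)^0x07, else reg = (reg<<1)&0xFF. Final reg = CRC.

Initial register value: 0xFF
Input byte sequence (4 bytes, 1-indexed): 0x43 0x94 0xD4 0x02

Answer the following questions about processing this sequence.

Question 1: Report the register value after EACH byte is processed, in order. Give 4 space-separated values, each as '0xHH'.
0x3D 0x56 0x87 0x92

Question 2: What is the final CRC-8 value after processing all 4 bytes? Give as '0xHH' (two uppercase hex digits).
After byte 1 (0x43): reg=0x3D
After byte 2 (0x94): reg=0x56
After byte 3 (0xD4): reg=0x87
After byte 4 (0x02): reg=0x92

Answer: 0x92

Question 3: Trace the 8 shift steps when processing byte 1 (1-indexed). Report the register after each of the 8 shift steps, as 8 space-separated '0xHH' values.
Register before byte 1: 0xFF
After XOR with byte 0x43: 0xBC

Answer: 0x7F 0xFE 0xFB 0xF1 0xE5 0xCD 0x9D 0x3D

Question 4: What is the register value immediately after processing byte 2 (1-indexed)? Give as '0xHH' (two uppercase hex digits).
After byte 1 (0x43): reg=0x3D
After byte 2 (0x94): reg=0x56

Answer: 0x56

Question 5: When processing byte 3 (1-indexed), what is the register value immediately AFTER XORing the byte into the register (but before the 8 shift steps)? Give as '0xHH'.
Answer: 0x82

Derivation:
Register before byte 3: 0x56
Byte 3: 0xD4
0x56 XOR 0xD4 = 0x82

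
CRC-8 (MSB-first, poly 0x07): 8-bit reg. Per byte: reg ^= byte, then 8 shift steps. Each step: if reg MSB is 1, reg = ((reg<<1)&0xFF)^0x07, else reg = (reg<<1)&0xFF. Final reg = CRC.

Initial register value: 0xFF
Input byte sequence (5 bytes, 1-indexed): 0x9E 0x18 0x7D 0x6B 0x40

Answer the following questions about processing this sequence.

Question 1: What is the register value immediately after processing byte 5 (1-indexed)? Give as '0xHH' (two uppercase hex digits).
Answer: 0x4A

Derivation:
After byte 1 (0x9E): reg=0x20
After byte 2 (0x18): reg=0xA8
After byte 3 (0x7D): reg=0x25
After byte 4 (0x6B): reg=0xED
After byte 5 (0x40): reg=0x4A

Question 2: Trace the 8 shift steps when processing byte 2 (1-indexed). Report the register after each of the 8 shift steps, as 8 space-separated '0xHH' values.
Answer: 0x70 0xE0 0xC7 0x89 0x15 0x2A 0x54 0xA8

Derivation:
After byte 1 (0x9E): reg=0x20
Register before byte 2: 0x20
After XOR with byte 0x18: 0x38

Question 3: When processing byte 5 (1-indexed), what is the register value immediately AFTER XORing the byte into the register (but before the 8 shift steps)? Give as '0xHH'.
Answer: 0xAD

Derivation:
Register before byte 5: 0xED
Byte 5: 0x40
0xED XOR 0x40 = 0xAD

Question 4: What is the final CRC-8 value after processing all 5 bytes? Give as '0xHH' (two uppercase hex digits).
After byte 1 (0x9E): reg=0x20
After byte 2 (0x18): reg=0xA8
After byte 3 (0x7D): reg=0x25
After byte 4 (0x6B): reg=0xED
After byte 5 (0x40): reg=0x4A

Answer: 0x4A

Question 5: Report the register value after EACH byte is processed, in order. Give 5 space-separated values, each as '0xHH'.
0x20 0xA8 0x25 0xED 0x4A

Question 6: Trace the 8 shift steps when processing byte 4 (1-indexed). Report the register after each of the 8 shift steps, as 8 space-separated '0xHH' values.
After byte 1 (0x9E): reg=0x20
After byte 2 (0x18): reg=0xA8
After byte 3 (0x7D): reg=0x25
Register before byte 4: 0x25
After XOR with byte 0x6B: 0x4E

Answer: 0x9C 0x3F 0x7E 0xFC 0xFF 0xF9 0xF5 0xED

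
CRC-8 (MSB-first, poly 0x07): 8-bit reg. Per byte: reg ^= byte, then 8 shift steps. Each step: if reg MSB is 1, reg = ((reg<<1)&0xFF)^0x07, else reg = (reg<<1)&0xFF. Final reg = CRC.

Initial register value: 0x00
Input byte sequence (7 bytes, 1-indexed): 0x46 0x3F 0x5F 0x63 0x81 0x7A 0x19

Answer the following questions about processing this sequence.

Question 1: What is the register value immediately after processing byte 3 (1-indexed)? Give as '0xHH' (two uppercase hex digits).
After byte 1 (0x46): reg=0xD5
After byte 2 (0x3F): reg=0x98
After byte 3 (0x5F): reg=0x5B

Answer: 0x5B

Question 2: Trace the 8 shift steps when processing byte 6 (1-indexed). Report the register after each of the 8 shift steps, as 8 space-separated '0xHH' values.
Answer: 0x4D 0x9A 0x33 0x66 0xCC 0x9F 0x39 0x72

Derivation:
After byte 1 (0x46): reg=0xD5
After byte 2 (0x3F): reg=0x98
After byte 3 (0x5F): reg=0x5B
After byte 4 (0x63): reg=0xA8
After byte 5 (0x81): reg=0xDF
Register before byte 6: 0xDF
After XOR with byte 0x7A: 0xA5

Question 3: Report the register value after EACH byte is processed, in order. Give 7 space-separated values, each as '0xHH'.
0xD5 0x98 0x5B 0xA8 0xDF 0x72 0x16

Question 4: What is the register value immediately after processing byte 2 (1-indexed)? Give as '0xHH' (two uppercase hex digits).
After byte 1 (0x46): reg=0xD5
After byte 2 (0x3F): reg=0x98

Answer: 0x98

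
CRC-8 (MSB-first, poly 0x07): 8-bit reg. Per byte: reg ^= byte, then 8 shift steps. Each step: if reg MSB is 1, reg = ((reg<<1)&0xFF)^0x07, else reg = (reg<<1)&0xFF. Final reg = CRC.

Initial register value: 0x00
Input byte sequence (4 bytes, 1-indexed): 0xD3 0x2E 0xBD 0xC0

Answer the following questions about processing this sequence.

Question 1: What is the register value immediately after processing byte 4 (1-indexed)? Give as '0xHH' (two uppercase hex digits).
After byte 1 (0xD3): reg=0x37
After byte 2 (0x2E): reg=0x4F
After byte 3 (0xBD): reg=0xD0
After byte 4 (0xC0): reg=0x70

Answer: 0x70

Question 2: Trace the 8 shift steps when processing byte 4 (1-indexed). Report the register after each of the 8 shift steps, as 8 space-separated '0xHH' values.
Answer: 0x20 0x40 0x80 0x07 0x0E 0x1C 0x38 0x70

Derivation:
After byte 1 (0xD3): reg=0x37
After byte 2 (0x2E): reg=0x4F
After byte 3 (0xBD): reg=0xD0
Register before byte 4: 0xD0
After XOR with byte 0xC0: 0x10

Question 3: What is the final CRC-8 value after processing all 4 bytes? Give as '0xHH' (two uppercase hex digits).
Answer: 0x70

Derivation:
After byte 1 (0xD3): reg=0x37
After byte 2 (0x2E): reg=0x4F
After byte 3 (0xBD): reg=0xD0
After byte 4 (0xC0): reg=0x70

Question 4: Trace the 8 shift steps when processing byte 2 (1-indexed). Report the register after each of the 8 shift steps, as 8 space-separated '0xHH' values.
Answer: 0x32 0x64 0xC8 0x97 0x29 0x52 0xA4 0x4F

Derivation:
After byte 1 (0xD3): reg=0x37
Register before byte 2: 0x37
After XOR with byte 0x2E: 0x19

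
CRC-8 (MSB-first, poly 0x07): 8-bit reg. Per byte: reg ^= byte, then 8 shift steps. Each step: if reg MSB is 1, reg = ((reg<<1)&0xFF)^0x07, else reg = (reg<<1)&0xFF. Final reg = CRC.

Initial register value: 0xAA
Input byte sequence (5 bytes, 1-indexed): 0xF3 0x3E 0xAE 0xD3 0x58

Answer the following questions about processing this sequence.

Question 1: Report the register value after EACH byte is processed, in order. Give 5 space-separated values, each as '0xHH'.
0x88 0x0B 0x72 0x6E 0x82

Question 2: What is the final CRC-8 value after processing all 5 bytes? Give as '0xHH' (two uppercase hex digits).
Answer: 0x82

Derivation:
After byte 1 (0xF3): reg=0x88
After byte 2 (0x3E): reg=0x0B
After byte 3 (0xAE): reg=0x72
After byte 4 (0xD3): reg=0x6E
After byte 5 (0x58): reg=0x82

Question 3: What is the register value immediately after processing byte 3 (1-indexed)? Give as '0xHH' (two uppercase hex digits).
After byte 1 (0xF3): reg=0x88
After byte 2 (0x3E): reg=0x0B
After byte 3 (0xAE): reg=0x72

Answer: 0x72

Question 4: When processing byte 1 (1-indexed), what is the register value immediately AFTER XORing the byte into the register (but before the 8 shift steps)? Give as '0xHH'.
Register before byte 1: 0xAA
Byte 1: 0xF3
0xAA XOR 0xF3 = 0x59

Answer: 0x59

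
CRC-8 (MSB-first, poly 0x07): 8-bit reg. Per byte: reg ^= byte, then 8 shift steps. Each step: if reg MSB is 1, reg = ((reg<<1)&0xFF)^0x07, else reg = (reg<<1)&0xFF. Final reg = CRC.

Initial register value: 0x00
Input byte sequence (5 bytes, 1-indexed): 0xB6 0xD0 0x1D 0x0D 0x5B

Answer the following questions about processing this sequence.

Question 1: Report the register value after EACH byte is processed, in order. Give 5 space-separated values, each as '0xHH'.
0x0B 0x0F 0x7E 0x5E 0x1B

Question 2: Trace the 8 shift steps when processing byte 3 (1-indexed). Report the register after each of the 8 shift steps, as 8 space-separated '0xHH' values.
Answer: 0x24 0x48 0x90 0x27 0x4E 0x9C 0x3F 0x7E

Derivation:
After byte 1 (0xB6): reg=0x0B
After byte 2 (0xD0): reg=0x0F
Register before byte 3: 0x0F
After XOR with byte 0x1D: 0x12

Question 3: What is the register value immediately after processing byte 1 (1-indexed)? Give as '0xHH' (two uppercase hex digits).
After byte 1 (0xB6): reg=0x0B

Answer: 0x0B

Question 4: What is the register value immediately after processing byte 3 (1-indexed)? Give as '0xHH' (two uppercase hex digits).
After byte 1 (0xB6): reg=0x0B
After byte 2 (0xD0): reg=0x0F
After byte 3 (0x1D): reg=0x7E

Answer: 0x7E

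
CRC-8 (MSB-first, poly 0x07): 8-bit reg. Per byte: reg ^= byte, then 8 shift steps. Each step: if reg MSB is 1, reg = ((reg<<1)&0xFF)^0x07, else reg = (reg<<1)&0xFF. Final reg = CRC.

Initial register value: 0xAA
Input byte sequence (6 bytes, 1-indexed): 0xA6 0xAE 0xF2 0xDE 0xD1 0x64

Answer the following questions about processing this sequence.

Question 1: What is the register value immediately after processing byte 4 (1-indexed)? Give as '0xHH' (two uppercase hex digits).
After byte 1 (0xA6): reg=0x24
After byte 2 (0xAE): reg=0xBF
After byte 3 (0xF2): reg=0xE4
After byte 4 (0xDE): reg=0xA6

Answer: 0xA6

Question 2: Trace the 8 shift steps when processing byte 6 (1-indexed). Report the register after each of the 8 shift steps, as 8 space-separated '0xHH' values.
Answer: 0x4C 0x98 0x37 0x6E 0xDC 0xBF 0x79 0xF2

Derivation:
After byte 1 (0xA6): reg=0x24
After byte 2 (0xAE): reg=0xBF
After byte 3 (0xF2): reg=0xE4
After byte 4 (0xDE): reg=0xA6
After byte 5 (0xD1): reg=0x42
Register before byte 6: 0x42
After XOR with byte 0x64: 0x26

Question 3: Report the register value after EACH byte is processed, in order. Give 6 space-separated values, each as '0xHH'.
0x24 0xBF 0xE4 0xA6 0x42 0xF2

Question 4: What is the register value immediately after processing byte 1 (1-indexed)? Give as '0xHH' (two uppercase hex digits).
After byte 1 (0xA6): reg=0x24

Answer: 0x24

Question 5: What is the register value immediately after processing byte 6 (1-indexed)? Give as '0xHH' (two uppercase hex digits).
Answer: 0xF2

Derivation:
After byte 1 (0xA6): reg=0x24
After byte 2 (0xAE): reg=0xBF
After byte 3 (0xF2): reg=0xE4
After byte 4 (0xDE): reg=0xA6
After byte 5 (0xD1): reg=0x42
After byte 6 (0x64): reg=0xF2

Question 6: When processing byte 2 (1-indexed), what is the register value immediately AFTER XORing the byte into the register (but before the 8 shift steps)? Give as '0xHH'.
Answer: 0x8A

Derivation:
Register before byte 2: 0x24
Byte 2: 0xAE
0x24 XOR 0xAE = 0x8A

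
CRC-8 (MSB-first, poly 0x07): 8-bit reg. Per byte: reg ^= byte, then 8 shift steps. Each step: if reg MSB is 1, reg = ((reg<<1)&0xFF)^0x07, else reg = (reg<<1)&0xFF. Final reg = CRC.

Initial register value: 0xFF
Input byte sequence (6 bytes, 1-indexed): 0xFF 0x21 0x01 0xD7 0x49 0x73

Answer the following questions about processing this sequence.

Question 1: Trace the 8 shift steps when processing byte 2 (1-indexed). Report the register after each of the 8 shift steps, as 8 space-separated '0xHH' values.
After byte 1 (0xFF): reg=0x00
Register before byte 2: 0x00
After XOR with byte 0x21: 0x21

Answer: 0x42 0x84 0x0F 0x1E 0x3C 0x78 0xF0 0xE7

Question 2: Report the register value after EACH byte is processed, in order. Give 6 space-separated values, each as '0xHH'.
0x00 0xE7 0xBC 0x16 0x9A 0x91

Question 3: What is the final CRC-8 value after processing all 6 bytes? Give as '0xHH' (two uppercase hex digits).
After byte 1 (0xFF): reg=0x00
After byte 2 (0x21): reg=0xE7
After byte 3 (0x01): reg=0xBC
After byte 4 (0xD7): reg=0x16
After byte 5 (0x49): reg=0x9A
After byte 6 (0x73): reg=0x91

Answer: 0x91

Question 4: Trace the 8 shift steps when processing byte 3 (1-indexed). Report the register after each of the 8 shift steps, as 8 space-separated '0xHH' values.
Answer: 0xCB 0x91 0x25 0x4A 0x94 0x2F 0x5E 0xBC

Derivation:
After byte 1 (0xFF): reg=0x00
After byte 2 (0x21): reg=0xE7
Register before byte 3: 0xE7
After XOR with byte 0x01: 0xE6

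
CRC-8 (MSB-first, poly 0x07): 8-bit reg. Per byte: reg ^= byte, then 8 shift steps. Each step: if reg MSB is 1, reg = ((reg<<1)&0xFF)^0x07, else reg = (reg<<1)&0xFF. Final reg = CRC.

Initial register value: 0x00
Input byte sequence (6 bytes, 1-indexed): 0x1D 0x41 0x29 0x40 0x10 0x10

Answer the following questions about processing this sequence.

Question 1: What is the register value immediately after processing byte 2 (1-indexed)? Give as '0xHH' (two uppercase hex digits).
After byte 1 (0x1D): reg=0x53
After byte 2 (0x41): reg=0x7E

Answer: 0x7E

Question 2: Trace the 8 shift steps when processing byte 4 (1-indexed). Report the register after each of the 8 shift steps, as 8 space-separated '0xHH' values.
Answer: 0xC3 0x81 0x05 0x0A 0x14 0x28 0x50 0xA0

Derivation:
After byte 1 (0x1D): reg=0x53
After byte 2 (0x41): reg=0x7E
After byte 3 (0x29): reg=0xA2
Register before byte 4: 0xA2
After XOR with byte 0x40: 0xE2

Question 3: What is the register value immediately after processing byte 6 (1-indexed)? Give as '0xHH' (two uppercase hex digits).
After byte 1 (0x1D): reg=0x53
After byte 2 (0x41): reg=0x7E
After byte 3 (0x29): reg=0xA2
After byte 4 (0x40): reg=0xA0
After byte 5 (0x10): reg=0x19
After byte 6 (0x10): reg=0x3F

Answer: 0x3F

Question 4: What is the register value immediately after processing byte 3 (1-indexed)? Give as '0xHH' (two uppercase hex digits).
After byte 1 (0x1D): reg=0x53
After byte 2 (0x41): reg=0x7E
After byte 3 (0x29): reg=0xA2

Answer: 0xA2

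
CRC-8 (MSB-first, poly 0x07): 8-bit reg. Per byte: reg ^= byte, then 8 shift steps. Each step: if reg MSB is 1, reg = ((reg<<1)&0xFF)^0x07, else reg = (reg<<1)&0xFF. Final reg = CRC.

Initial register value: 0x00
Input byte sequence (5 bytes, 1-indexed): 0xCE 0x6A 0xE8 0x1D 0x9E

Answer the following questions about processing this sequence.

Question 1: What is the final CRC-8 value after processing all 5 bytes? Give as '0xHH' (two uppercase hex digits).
After byte 1 (0xCE): reg=0x64
After byte 2 (0x6A): reg=0x2A
After byte 3 (0xE8): reg=0x40
After byte 4 (0x1D): reg=0x94
After byte 5 (0x9E): reg=0x36

Answer: 0x36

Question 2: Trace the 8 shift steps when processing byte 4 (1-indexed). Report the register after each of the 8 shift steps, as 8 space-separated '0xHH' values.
After byte 1 (0xCE): reg=0x64
After byte 2 (0x6A): reg=0x2A
After byte 3 (0xE8): reg=0x40
Register before byte 4: 0x40
After XOR with byte 0x1D: 0x5D

Answer: 0xBA 0x73 0xE6 0xCB 0x91 0x25 0x4A 0x94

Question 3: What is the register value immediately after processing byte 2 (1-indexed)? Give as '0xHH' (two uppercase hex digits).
After byte 1 (0xCE): reg=0x64
After byte 2 (0x6A): reg=0x2A

Answer: 0x2A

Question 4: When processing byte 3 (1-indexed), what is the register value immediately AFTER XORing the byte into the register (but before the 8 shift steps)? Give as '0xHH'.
Register before byte 3: 0x2A
Byte 3: 0xE8
0x2A XOR 0xE8 = 0xC2

Answer: 0xC2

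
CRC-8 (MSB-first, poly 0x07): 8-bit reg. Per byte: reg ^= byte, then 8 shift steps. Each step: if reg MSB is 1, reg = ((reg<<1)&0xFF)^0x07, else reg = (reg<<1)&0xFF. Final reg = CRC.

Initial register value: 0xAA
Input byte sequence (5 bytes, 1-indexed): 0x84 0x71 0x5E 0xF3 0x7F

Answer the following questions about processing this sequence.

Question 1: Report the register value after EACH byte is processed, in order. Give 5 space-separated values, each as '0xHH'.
0xCA 0x28 0x45 0x0B 0x4B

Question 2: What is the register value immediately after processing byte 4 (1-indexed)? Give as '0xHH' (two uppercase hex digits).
After byte 1 (0x84): reg=0xCA
After byte 2 (0x71): reg=0x28
After byte 3 (0x5E): reg=0x45
After byte 4 (0xF3): reg=0x0B

Answer: 0x0B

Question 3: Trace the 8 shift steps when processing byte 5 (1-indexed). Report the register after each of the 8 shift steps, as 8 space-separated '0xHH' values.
Answer: 0xE8 0xD7 0xA9 0x55 0xAA 0x53 0xA6 0x4B

Derivation:
After byte 1 (0x84): reg=0xCA
After byte 2 (0x71): reg=0x28
After byte 3 (0x5E): reg=0x45
After byte 4 (0xF3): reg=0x0B
Register before byte 5: 0x0B
After XOR with byte 0x7F: 0x74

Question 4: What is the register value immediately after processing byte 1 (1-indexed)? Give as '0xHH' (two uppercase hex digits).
After byte 1 (0x84): reg=0xCA

Answer: 0xCA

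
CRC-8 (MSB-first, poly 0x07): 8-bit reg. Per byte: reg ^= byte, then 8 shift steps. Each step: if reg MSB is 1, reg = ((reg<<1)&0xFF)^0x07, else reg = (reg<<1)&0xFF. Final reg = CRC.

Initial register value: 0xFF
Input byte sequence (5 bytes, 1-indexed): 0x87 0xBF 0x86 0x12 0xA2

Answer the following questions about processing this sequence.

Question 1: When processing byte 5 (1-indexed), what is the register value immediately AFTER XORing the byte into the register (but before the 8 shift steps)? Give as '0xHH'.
Register before byte 5: 0x99
Byte 5: 0xA2
0x99 XOR 0xA2 = 0x3B

Answer: 0x3B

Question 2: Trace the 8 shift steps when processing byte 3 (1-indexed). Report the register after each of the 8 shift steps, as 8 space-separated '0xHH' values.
Answer: 0x77 0xEE 0xDB 0xB1 0x65 0xCA 0x93 0x21

Derivation:
After byte 1 (0x87): reg=0x6F
After byte 2 (0xBF): reg=0x3E
Register before byte 3: 0x3E
After XOR with byte 0x86: 0xB8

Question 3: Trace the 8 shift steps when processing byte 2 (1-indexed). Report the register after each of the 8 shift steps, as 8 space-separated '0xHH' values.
Answer: 0xA7 0x49 0x92 0x23 0x46 0x8C 0x1F 0x3E

Derivation:
After byte 1 (0x87): reg=0x6F
Register before byte 2: 0x6F
After XOR with byte 0xBF: 0xD0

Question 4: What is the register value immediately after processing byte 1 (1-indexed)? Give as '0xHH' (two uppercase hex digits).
Answer: 0x6F

Derivation:
After byte 1 (0x87): reg=0x6F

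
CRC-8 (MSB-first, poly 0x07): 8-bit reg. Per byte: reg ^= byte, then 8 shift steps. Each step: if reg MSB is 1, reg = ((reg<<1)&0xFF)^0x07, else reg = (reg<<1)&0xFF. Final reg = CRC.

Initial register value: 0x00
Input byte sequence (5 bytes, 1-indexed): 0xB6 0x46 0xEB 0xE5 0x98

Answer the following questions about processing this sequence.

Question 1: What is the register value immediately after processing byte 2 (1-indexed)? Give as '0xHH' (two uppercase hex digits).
Answer: 0xE4

Derivation:
After byte 1 (0xB6): reg=0x0B
After byte 2 (0x46): reg=0xE4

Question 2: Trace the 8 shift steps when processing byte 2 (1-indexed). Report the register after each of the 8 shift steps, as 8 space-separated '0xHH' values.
After byte 1 (0xB6): reg=0x0B
Register before byte 2: 0x0B
After XOR with byte 0x46: 0x4D

Answer: 0x9A 0x33 0x66 0xCC 0x9F 0x39 0x72 0xE4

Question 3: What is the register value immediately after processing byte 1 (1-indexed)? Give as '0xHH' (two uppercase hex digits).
Answer: 0x0B

Derivation:
After byte 1 (0xB6): reg=0x0B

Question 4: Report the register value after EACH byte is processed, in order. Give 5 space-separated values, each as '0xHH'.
0x0B 0xE4 0x2D 0x76 0x84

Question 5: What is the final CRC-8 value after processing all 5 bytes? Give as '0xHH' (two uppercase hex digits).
Answer: 0x84

Derivation:
After byte 1 (0xB6): reg=0x0B
After byte 2 (0x46): reg=0xE4
After byte 3 (0xEB): reg=0x2D
After byte 4 (0xE5): reg=0x76
After byte 5 (0x98): reg=0x84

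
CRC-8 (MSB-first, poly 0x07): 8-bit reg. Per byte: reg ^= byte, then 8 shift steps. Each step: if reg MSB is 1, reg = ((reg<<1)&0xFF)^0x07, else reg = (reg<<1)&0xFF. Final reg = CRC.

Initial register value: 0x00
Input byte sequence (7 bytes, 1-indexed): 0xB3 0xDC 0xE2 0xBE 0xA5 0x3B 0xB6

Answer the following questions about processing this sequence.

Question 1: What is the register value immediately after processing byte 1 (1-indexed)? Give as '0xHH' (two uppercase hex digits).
After byte 1 (0xB3): reg=0x10

Answer: 0x10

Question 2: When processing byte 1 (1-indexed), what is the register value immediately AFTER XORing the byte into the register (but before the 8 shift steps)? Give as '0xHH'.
Register before byte 1: 0x00
Byte 1: 0xB3
0x00 XOR 0xB3 = 0xB3

Answer: 0xB3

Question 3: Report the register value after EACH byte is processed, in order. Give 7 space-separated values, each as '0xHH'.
0x10 0x6A 0xB1 0x2D 0xB1 0xBF 0x3F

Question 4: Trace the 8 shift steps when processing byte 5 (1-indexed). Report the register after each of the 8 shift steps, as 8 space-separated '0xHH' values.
Answer: 0x17 0x2E 0x5C 0xB8 0x77 0xEE 0xDB 0xB1

Derivation:
After byte 1 (0xB3): reg=0x10
After byte 2 (0xDC): reg=0x6A
After byte 3 (0xE2): reg=0xB1
After byte 4 (0xBE): reg=0x2D
Register before byte 5: 0x2D
After XOR with byte 0xA5: 0x88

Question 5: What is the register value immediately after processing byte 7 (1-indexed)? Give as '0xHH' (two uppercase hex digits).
After byte 1 (0xB3): reg=0x10
After byte 2 (0xDC): reg=0x6A
After byte 3 (0xE2): reg=0xB1
After byte 4 (0xBE): reg=0x2D
After byte 5 (0xA5): reg=0xB1
After byte 6 (0x3B): reg=0xBF
After byte 7 (0xB6): reg=0x3F

Answer: 0x3F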